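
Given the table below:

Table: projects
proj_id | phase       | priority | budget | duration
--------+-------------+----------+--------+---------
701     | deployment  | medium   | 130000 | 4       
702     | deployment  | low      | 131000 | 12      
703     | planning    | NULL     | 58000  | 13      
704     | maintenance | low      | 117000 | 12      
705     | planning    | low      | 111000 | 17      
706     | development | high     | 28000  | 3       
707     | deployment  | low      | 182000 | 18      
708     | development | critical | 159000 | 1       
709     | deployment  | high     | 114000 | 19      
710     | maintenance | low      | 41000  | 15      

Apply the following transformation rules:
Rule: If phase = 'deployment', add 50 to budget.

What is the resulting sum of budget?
1071200

Step 1: Count records where phase = 'deployment': 4
Step 2: Total bonus added: 4 × 50 = 200
Step 3: Original sum of budget: 1071000
Step 4: Final sum = 1071000 + 200 = 1071200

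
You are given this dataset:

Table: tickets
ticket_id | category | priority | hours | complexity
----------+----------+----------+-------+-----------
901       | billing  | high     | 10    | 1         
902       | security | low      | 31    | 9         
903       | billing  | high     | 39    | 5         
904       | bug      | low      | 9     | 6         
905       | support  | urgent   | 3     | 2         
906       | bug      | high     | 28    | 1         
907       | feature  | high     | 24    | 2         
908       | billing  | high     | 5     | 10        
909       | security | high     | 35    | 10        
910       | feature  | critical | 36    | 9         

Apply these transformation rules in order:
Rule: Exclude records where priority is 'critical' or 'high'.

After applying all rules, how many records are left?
3

Step 1: Count records to exclude
  - 1 (critical) + 6 (high) = 7 records
Step 2: Total records: 10
Step 3: Remaining = 10 - 7 = 3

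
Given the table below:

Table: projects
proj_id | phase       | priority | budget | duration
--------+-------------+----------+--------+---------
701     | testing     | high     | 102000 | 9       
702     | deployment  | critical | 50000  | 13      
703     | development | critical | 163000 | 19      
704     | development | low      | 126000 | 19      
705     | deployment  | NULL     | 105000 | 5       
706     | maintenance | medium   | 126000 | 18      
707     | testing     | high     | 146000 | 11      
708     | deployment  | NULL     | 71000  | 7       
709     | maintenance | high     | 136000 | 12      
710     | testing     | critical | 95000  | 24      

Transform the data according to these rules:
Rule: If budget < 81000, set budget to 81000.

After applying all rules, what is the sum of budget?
1161000

Step 1: 2 records have budget < 81000
Step 2: These records originally summed to 121000
Step 3: After setting to minimum: 2 × 81000 = 162000
Step 4: Unaffected records sum: 999000
Step 5: Final sum = 162000 + 999000 = 1161000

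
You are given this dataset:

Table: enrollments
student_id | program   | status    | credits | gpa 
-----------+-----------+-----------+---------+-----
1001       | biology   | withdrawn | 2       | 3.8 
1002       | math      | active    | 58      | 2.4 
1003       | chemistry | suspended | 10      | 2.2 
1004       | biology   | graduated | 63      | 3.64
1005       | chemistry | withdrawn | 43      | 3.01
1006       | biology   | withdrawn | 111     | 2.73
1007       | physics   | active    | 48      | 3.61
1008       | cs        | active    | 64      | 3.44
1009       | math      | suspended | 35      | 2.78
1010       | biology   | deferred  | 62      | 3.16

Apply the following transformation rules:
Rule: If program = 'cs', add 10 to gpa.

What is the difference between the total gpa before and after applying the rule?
10.0

Step 1: Original sum of gpa = 30.77
Step 2: 1 records have program = 'cs'
Step 3: Each affected record changes by 10
Step 4: Total change = 1 × 10 = 10
Step 5: New sum = 30.77 + 10 = 40.77
Step 6: Difference = |40.77 - 30.77| = 10.0
        (Sum increased by 10.0)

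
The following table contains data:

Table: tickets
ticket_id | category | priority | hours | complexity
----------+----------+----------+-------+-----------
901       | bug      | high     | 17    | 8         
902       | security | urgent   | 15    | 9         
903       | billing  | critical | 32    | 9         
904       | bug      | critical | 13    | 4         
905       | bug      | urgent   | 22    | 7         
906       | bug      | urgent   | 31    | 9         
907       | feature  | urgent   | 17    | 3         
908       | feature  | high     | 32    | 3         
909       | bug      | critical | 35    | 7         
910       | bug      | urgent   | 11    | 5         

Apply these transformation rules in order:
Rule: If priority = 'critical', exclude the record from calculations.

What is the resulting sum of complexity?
44

Step 1: Identify records where priority = 'critical'
Step 2: The excluded records sum to 20
Step 3: Original total complexity = 64
Step 4: Remaining total = 64 - 20 = 44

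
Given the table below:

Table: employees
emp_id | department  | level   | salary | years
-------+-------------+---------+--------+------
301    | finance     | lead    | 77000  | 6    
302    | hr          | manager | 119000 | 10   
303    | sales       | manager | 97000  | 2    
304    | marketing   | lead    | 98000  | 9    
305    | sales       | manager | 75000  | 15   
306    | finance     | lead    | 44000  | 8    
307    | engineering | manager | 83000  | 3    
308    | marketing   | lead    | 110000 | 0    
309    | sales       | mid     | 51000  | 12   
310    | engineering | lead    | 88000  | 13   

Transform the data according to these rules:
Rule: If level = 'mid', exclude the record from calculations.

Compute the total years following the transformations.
66

Step 1: Identify records where level = 'mid'
Step 2: The excluded records sum to 12
Step 3: Original total years = 78
Step 4: Remaining total = 78 - 12 = 66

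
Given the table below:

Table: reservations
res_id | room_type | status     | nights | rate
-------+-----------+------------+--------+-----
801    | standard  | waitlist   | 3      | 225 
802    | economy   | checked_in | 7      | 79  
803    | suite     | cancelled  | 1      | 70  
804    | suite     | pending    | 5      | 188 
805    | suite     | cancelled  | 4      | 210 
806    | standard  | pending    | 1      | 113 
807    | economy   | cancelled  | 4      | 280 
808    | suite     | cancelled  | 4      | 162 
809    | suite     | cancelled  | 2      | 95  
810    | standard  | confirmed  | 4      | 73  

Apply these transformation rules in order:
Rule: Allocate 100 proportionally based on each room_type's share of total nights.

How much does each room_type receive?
economy: 31.43, standard: 22.86, suite: 45.71

Step 1: Calculate total nights = 35
Step 2: Calculate each room_type's proportion:
  economy: 11/35 = 31.43% → 31.43
  standard: 8/35 = 22.86% → 22.86
  suite: 16/35 = 45.71% → 45.71
Step 3: Verify: sum of allocations ≈ 100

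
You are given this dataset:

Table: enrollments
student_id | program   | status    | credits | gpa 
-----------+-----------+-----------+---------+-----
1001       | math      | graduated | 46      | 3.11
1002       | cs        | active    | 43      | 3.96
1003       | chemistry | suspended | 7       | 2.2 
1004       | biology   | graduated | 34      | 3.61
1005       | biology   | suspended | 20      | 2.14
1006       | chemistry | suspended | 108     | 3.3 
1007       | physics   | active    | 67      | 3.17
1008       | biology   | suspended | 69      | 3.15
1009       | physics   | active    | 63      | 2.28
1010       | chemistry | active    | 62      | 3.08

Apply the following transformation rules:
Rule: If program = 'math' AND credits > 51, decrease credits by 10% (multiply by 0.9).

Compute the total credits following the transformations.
519

Step 1: Find records where program = 'math' AND credits > 51
Step 2: 0 records match, summing to 0
Step 3: After multiplier: 0 × 0.9 = 0.0
Step 4: Unaffected records sum: 519
Step 5: Final sum = 0.0 + 519 = 519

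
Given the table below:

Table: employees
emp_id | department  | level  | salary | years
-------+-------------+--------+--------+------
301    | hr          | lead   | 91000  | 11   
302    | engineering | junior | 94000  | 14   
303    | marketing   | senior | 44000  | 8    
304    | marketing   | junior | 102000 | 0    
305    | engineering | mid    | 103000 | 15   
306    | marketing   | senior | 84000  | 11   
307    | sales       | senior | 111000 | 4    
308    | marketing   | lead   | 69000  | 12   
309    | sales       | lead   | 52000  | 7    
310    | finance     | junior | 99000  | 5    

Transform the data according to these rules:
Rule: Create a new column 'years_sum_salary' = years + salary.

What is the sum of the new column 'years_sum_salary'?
849087

Step 1: For each record, compute years + salary
Example calculations:
  11 + 91000 = 91011
  14 + 94000 = 94014
  8 + 44000 = 44008
  ...
Step 2: Sum all derived values
Step 3: Total = 849087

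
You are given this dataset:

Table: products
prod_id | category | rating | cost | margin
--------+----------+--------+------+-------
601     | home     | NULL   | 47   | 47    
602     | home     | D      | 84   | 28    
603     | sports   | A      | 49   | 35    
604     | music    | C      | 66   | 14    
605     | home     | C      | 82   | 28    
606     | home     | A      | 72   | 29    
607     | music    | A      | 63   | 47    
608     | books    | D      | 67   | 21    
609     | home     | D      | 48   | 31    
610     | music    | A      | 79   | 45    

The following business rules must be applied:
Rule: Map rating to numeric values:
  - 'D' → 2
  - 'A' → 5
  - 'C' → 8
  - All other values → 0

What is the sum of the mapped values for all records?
42

Step 1: Apply mapping to each record
Step 2: Count by status:
  'D': 3 records × 2 = 6
  'A': 4 records × 5 = 20
  'C': 2 records × 8 = 16
Step 3: Sum all mapped values = 42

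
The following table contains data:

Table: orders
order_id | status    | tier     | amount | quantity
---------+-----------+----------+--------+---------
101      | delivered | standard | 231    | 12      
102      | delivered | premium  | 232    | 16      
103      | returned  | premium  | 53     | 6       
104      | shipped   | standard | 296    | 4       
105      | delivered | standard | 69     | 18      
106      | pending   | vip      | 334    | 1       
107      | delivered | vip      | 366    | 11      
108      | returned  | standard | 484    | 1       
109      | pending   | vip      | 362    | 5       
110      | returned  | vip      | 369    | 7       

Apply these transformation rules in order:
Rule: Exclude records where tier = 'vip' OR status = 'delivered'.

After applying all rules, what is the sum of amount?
833

Step 1: Find records where tier = 'vip' OR status = 'delivered'
Step 2: 7 records match, summing to 1963
Step 3: Original sum: 2796
Step 4: Remaining sum = 2796 - 1963 = 833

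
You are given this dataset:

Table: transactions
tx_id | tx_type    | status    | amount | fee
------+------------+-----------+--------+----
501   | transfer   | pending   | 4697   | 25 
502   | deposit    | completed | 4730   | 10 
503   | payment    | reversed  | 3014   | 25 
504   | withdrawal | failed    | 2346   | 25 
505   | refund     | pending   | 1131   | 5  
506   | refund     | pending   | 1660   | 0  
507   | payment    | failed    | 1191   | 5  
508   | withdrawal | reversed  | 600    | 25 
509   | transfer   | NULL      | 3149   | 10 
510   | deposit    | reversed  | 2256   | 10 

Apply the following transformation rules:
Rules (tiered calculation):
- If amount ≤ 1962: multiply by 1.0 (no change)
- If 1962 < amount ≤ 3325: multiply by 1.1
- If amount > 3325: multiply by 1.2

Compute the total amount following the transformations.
27735.9

Step 1: Tier 1 (amount ≤ 1962): 4 records, sum = 4582 × 1.0 = 4582.0
Step 2: Tier 2 (1962 < amount ≤ 3325): 4 records, sum = 10765 × 1.1 = 11841.5
Step 3: Tier 3 (amount > 3325): 2 records, sum = 9427 × 1.2 = 11312.4
Step 4: Final sum = 4582.0 + 11841.5 + 11312.4 = 27735.9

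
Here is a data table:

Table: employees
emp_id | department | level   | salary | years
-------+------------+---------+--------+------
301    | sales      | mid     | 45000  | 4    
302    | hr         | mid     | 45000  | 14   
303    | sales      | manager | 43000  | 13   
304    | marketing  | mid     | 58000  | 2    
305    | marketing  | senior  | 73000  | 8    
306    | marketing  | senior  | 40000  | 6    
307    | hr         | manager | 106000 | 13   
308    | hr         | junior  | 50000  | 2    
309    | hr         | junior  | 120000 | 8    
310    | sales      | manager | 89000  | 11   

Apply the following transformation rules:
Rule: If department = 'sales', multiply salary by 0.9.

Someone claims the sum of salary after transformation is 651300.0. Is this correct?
Yes, the result is correct.

Step 1: Calculate the correct sum after transformation
Step 2: Apply multiplier 0.9 to records where department = 'sales'
Step 3: Correct result = 651300.0
Step 4: Claimed result = 651300.0
Step 5: 651300.0 = 651300.0 ✓
Conclusion: The claimed result is correct.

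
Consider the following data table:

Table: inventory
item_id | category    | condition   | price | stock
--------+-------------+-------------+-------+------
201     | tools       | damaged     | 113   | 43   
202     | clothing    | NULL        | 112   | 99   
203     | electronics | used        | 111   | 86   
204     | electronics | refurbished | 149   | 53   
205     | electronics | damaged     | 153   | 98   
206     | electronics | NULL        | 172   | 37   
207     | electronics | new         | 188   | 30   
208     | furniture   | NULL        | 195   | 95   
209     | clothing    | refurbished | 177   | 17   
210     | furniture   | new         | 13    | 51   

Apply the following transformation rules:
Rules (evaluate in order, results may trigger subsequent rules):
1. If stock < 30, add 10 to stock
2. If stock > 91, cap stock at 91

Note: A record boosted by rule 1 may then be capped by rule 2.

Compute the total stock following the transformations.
600

Step 1: Apply rule 1 to records with stock < 30
  - 1 records get bonus of 10
  - Of these, 0 records then exceed 91 and get capped
Step 2: Apply rule 2 to records with stock > 91
  - 3 records (original) are capped
Step 3: Calculate final sum = 600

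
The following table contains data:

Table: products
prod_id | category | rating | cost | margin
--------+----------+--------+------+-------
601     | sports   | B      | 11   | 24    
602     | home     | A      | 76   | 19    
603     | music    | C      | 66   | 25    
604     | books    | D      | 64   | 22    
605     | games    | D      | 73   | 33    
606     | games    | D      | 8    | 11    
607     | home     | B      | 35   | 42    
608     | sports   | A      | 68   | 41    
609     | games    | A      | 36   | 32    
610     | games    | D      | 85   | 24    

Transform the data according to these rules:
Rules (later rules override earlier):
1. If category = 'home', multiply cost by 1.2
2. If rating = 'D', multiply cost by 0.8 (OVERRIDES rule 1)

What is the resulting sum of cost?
498.2

Step 1: Rule 2 takes priority for records with rating = 'D'
  - 4 records: 230 × 0.8 = 184.0
Step 2: Rule 1 applies to remaining records with category = 'home'
  - 2 records: 111 × 1.2 = 133.2
Step 3: Other records unchanged: 181
Step 4: Final sum = 184.0 + 133.2 + 181 = 498.2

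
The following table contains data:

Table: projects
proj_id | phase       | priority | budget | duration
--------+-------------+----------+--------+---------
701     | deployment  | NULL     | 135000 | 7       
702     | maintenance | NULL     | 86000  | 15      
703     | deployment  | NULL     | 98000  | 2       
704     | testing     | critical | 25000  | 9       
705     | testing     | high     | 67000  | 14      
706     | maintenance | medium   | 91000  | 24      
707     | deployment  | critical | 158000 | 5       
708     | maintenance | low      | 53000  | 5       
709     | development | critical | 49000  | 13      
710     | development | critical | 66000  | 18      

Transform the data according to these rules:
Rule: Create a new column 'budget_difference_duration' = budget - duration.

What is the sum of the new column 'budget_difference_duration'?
827888

Step 1: For each record, compute budget - duration
Example calculations:
  135000 - 7 = 134993
  86000 - 15 = 85985
  98000 - 2 = 97998
  ...
Step 2: Sum all derived values
Step 3: Total = 827888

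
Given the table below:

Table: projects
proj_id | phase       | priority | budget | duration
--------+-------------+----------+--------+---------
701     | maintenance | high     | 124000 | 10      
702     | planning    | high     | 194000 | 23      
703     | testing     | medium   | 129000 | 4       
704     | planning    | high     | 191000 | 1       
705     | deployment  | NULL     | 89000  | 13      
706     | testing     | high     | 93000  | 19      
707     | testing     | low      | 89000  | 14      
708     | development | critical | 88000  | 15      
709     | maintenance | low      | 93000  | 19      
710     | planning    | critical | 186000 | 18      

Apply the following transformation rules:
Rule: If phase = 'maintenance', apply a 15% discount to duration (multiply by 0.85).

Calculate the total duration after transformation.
131.65

Step 1: Records with phase = 'maintenance' have total duration = 29
Step 2: Apply multiplier: 29 × 0.85 = 24.65
Step 3: Other records total: 107
Step 4: Final sum = 24.65 + 107 = 131.65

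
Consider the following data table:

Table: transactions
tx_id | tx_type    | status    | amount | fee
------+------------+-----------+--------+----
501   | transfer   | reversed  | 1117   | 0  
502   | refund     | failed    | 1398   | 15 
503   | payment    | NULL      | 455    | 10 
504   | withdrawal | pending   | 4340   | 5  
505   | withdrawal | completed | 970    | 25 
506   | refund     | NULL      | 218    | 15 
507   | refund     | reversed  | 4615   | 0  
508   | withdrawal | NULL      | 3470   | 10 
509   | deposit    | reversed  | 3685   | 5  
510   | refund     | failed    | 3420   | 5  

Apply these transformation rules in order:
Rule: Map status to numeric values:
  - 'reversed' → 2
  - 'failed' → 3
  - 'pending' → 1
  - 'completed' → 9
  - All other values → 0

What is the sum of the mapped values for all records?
22

Step 1: Apply mapping to each record
Step 2: Count by status:
  'reversed': 3 records × 2 = 6
  'failed': 2 records × 3 = 6
  'pending': 1 records × 1 = 1
  'completed': 1 records × 9 = 9
Step 3: Sum all mapped values = 22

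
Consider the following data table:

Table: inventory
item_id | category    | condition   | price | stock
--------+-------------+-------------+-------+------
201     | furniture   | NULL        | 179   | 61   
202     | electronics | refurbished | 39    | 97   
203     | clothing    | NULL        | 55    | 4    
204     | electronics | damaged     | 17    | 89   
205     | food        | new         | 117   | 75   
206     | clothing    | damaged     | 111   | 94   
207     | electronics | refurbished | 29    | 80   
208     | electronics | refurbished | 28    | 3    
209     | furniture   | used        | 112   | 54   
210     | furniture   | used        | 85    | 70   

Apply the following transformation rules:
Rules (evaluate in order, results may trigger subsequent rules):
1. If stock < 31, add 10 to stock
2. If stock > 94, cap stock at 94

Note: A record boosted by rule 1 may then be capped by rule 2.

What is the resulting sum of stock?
644

Step 1: Apply rule 1 to records with stock < 31
  - 2 records get bonus of 10
  - Of these, 0 records then exceed 94 and get capped
Step 2: Apply rule 2 to records with stock > 94
  - 1 records (original) are capped
Step 3: Calculate final sum = 644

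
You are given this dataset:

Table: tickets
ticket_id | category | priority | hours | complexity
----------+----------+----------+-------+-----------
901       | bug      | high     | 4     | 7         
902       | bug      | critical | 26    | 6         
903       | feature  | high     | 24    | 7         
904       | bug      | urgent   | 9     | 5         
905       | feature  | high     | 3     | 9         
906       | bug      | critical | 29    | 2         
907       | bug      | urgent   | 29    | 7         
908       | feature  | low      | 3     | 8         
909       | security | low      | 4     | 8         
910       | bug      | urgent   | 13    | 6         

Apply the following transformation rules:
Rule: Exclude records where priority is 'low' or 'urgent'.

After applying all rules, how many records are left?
5

Step 1: Count records to exclude
  - 2 (low) + 3 (urgent) = 5 records
Step 2: Total records: 10
Step 3: Remaining = 10 - 5 = 5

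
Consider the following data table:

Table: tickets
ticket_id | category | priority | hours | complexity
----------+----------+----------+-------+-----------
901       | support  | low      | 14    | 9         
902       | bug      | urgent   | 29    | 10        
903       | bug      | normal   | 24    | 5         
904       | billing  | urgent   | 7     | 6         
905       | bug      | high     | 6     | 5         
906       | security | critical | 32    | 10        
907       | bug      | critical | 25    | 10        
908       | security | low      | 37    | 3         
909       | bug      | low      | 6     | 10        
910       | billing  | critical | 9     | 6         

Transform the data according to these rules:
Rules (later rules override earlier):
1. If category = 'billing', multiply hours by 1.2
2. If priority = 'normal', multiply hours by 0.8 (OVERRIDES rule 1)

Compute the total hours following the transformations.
187.4

Step 1: Rule 2 takes priority for records with priority = 'normal'
  - 1 records: 24 × 0.8 = 19.2
Step 2: Rule 1 applies to remaining records with category = 'billing'
  - 2 records: 16 × 1.2 = 19.2
Step 3: Other records unchanged: 149
Step 4: Final sum = 19.2 + 19.2 + 149 = 187.4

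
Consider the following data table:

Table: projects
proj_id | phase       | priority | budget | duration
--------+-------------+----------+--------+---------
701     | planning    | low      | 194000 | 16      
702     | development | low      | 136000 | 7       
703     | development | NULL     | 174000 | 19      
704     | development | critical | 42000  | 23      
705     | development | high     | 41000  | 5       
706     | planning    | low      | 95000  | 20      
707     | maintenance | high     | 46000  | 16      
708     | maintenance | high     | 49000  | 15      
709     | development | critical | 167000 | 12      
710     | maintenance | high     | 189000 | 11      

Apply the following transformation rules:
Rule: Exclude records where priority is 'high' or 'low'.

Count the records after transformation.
3

Step 1: Count records to exclude
  - 4 (high) + 3 (low) = 7 records
Step 2: Total records: 10
Step 3: Remaining = 10 - 7 = 3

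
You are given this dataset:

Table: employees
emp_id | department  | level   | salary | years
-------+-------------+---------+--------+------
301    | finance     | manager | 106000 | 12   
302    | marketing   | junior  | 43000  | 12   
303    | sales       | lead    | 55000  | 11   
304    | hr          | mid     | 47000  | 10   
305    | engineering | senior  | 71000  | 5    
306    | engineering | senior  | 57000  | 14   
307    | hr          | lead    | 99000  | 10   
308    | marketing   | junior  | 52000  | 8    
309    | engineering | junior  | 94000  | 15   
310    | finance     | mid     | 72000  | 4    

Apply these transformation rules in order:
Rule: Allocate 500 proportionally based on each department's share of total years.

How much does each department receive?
engineering: 168.32, finance: 79.21, hr: 99.01, marketing: 99.01, sales: 54.46

Step 1: Calculate total years = 101
Step 2: Calculate each department's proportion:
  engineering: 34/101 = 33.66% → 168.32
  finance: 16/101 = 15.84% → 79.21
  hr: 20/101 = 19.80% → 99.01
  marketing: 20/101 = 19.80% → 99.01
  sales: 11/101 = 10.89% → 54.46
Step 3: Verify: sum of allocations ≈ 500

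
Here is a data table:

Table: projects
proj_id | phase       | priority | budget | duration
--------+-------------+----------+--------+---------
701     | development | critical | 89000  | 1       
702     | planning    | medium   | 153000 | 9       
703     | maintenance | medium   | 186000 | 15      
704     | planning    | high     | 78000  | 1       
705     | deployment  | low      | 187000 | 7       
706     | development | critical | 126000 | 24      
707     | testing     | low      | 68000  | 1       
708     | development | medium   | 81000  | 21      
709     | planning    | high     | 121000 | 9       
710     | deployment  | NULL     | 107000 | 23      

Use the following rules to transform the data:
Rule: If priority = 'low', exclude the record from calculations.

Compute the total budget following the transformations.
941000

Step 1: Identify records where priority = 'low'
Step 2: The excluded records sum to 255000
Step 3: Original total budget = 1196000
Step 4: Remaining total = 1196000 - 255000 = 941000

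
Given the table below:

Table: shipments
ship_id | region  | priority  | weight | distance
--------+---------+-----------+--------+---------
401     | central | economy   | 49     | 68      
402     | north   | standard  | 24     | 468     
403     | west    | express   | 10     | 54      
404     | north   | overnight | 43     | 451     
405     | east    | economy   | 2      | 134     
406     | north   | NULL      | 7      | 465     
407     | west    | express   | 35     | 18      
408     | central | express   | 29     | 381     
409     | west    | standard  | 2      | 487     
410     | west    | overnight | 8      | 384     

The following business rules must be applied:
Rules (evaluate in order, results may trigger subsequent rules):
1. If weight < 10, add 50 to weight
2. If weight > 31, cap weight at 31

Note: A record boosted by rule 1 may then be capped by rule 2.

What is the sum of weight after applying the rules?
280

Step 1: Apply rule 1 to records with weight < 10
  - 4 records get bonus of 50
  - Of these, 4 records then exceed 31 and get capped
Step 2: Apply rule 2 to records with weight > 31
  - 3 records (original) are capped
Step 3: Calculate final sum = 280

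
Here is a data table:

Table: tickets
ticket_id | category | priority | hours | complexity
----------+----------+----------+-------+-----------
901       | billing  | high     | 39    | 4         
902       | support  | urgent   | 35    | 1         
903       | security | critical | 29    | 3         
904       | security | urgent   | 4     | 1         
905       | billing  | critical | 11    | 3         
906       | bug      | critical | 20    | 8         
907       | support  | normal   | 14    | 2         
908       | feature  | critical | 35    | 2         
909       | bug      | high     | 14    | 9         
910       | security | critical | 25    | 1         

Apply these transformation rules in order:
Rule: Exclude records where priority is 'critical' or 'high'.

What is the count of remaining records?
3

Step 1: Count records to exclude
  - 5 (critical) + 2 (high) = 7 records
Step 2: Total records: 10
Step 3: Remaining = 10 - 7 = 3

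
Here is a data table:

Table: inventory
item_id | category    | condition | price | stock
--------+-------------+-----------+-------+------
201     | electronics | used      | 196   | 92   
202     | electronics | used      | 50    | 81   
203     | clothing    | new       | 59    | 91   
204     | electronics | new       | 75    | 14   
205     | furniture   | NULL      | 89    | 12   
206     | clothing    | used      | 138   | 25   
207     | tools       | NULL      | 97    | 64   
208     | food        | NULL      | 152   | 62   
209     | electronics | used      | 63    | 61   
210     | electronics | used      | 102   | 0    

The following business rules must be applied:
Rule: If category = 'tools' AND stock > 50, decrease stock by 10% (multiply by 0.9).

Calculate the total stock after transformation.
495.6

Step 1: Find records where category = 'tools' AND stock > 50
Step 2: 1 records match, summing to 64
Step 3: After multiplier: 64 × 0.9 = 57.6
Step 4: Unaffected records sum: 438
Step 5: Final sum = 57.6 + 438 = 495.6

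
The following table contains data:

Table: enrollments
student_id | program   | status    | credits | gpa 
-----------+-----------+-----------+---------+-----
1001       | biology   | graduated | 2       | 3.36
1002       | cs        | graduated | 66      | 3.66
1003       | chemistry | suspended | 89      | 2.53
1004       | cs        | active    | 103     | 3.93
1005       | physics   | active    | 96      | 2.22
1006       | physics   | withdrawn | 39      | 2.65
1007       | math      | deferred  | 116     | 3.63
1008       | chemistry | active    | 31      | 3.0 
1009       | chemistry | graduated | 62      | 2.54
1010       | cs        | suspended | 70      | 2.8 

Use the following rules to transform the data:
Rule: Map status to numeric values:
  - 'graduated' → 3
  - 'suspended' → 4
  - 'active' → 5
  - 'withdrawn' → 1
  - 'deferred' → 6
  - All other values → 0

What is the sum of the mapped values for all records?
39

Step 1: Apply mapping to each record
Step 2: Count by status:
  'graduated': 3 records × 3 = 9
  'suspended': 2 records × 4 = 8
  'active': 3 records × 5 = 15
  'withdrawn': 1 records × 1 = 1
  'deferred': 1 records × 6 = 6
Step 3: Sum all mapped values = 39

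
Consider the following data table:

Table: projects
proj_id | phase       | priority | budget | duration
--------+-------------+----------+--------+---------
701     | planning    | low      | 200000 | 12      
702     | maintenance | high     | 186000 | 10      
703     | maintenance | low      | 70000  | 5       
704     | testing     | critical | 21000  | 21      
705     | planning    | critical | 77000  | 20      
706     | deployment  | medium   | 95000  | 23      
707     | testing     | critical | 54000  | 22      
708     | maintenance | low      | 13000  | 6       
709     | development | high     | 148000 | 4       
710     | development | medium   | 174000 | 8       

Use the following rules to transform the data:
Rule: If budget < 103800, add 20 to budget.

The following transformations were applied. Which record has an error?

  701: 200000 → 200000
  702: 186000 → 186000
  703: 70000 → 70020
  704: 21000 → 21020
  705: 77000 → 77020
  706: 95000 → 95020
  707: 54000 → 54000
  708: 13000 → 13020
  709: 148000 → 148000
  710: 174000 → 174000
Record 707 has an error. The correct transformed value should be 54020, not 54000.

Step 1: Check each record against the rule
Step 2: Record 707 has budget = 54000
Step 3: Since 54000 < 103800, the bonus should have been applied
Step 4: Correct value = 54020, but claimed value = 54000
Conclusion: Record 707 has the error.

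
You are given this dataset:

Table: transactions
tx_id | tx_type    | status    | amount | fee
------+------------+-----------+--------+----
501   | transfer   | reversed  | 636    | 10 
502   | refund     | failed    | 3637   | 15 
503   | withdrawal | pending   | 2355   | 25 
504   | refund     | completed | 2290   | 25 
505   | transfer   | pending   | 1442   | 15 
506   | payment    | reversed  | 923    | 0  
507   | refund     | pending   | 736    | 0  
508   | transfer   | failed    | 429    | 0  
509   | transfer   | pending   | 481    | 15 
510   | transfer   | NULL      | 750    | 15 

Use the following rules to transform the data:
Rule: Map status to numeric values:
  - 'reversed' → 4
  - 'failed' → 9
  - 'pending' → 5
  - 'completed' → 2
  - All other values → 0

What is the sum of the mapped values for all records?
48

Step 1: Apply mapping to each record
Step 2: Count by status:
  'reversed': 2 records × 4 = 8
  'failed': 2 records × 9 = 18
  'pending': 4 records × 5 = 20
  'completed': 1 records × 2 = 2
Step 3: Sum all mapped values = 48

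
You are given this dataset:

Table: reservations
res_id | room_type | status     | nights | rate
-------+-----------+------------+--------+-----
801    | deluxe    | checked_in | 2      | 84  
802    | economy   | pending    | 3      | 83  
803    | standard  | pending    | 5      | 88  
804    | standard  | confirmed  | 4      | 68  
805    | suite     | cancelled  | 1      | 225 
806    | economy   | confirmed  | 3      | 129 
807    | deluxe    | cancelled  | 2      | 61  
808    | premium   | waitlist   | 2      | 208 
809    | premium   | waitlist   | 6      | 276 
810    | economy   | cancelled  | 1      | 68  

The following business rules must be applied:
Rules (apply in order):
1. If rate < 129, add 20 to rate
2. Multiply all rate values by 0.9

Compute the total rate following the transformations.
1269.0

Step 1: Apply Rule 1 - Add 20 to records with rate < 129
  - 6 records affected: 452 + (6 × 20) = 572
  - Unaffected records: 838
  - Sum after Rule 1: 1410
Step 2: Apply Rule 2 - Multiply all by 0.9
  - 1410 × 0.9 = 1269.0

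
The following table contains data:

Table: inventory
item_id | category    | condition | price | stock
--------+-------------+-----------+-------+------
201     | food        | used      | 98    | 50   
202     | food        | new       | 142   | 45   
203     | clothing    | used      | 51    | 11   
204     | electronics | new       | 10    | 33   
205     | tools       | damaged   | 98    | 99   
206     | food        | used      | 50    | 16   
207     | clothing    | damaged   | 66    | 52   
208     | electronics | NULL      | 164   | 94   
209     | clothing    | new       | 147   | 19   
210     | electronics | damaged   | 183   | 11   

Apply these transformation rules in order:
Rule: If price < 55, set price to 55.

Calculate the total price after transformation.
1063

Step 1: 3 records have price < 55
Step 2: These records originally summed to 111
Step 3: After setting to minimum: 3 × 55 = 165
Step 4: Unaffected records sum: 898
Step 5: Final sum = 165 + 898 = 1063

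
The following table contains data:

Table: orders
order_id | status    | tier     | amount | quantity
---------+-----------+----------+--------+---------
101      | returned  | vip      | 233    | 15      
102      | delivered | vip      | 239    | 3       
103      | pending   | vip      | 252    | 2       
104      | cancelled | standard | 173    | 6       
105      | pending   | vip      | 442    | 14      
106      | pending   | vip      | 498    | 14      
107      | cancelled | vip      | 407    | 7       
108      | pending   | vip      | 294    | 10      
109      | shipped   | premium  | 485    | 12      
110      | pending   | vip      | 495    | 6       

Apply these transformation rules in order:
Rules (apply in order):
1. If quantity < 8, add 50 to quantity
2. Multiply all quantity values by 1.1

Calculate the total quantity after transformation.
372.9

Step 1: Apply Rule 1 - Add 50 to records with quantity < 8
  - 5 records affected: 24 + (5 × 50) = 274
  - Unaffected records: 65
  - Sum after Rule 1: 339
Step 2: Apply Rule 2 - Multiply all by 1.1
  - 339 × 1.1 = 372.9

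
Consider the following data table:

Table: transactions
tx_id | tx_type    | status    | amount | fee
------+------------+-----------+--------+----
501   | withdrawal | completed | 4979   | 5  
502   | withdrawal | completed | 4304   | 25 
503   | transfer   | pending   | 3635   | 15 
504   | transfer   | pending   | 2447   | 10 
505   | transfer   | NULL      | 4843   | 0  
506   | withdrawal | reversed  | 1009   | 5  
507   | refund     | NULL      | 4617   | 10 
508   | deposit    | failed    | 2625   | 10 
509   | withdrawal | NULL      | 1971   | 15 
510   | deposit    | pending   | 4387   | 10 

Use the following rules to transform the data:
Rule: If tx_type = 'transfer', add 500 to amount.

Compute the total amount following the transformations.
36317

Step 1: Count records where tx_type = 'transfer': 3
Step 2: Total bonus added: 3 × 500 = 1500
Step 3: Original sum of amount: 34817
Step 4: Final sum = 34817 + 1500 = 36317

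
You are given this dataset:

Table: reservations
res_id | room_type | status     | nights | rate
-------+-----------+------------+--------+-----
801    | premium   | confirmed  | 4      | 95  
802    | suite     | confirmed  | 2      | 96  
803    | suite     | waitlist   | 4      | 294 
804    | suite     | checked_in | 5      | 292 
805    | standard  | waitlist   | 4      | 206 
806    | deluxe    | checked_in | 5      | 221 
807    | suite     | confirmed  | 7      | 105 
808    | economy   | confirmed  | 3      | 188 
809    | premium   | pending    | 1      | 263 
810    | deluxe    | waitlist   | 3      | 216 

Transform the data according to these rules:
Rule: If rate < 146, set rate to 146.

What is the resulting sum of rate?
2118

Step 1: 3 records have rate < 146
Step 2: These records originally summed to 296
Step 3: After setting to minimum: 3 × 146 = 438
Step 4: Unaffected records sum: 1680
Step 5: Final sum = 438 + 1680 = 2118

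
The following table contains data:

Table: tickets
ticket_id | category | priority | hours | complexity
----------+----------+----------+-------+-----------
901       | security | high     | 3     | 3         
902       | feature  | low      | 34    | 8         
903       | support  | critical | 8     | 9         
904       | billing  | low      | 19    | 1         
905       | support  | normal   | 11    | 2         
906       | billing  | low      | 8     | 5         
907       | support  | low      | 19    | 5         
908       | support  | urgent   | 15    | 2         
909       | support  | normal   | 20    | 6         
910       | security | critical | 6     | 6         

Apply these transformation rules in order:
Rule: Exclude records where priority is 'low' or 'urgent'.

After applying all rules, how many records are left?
5

Step 1: Count records to exclude
  - 4 (low) + 1 (urgent) = 5 records
Step 2: Total records: 10
Step 3: Remaining = 10 - 5 = 5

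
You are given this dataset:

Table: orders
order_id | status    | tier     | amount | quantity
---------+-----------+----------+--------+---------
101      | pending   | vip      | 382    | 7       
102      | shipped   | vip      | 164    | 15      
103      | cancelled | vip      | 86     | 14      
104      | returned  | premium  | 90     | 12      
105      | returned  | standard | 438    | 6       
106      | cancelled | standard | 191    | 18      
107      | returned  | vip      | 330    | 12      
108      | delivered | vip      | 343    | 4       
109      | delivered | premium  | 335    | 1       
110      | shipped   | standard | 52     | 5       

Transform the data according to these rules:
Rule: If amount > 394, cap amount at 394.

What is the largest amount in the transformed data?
394

Step 1: Original maximum amount = 438
Step 2: Apply cap at 394
Step 3: 1 records had amount > 394 and were capped
Step 4: Maximum after transformation = 394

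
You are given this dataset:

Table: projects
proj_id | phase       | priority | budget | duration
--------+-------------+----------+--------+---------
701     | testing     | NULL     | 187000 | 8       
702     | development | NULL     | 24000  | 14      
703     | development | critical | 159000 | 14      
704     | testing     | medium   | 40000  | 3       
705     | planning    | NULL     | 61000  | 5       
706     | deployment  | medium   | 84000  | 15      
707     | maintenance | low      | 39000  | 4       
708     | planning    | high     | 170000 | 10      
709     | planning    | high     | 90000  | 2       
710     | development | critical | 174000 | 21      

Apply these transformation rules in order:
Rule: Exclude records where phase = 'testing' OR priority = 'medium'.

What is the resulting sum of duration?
70

Step 1: Find records where phase = 'testing' OR priority = 'medium'
Step 2: 3 records match, summing to 26
Step 3: Original sum: 96
Step 4: Remaining sum = 96 - 26 = 70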